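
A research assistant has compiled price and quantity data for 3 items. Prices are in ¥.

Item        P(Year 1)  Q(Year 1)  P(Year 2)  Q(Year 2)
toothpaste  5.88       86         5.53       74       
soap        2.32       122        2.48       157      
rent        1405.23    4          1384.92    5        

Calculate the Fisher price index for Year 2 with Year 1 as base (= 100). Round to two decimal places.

Laspeyres component (base-period weights):
ΣP(Year 2)Q(Year 1) = 5.53×86 + 2.48×122 + 1384.92×4 = 475.58 + 302.56 + 5539.68 = 6317.82
ΣP(Year 1)Q(Year 1) = 5.88×86 + 2.32×122 + 1405.23×4 = 505.68 + 283.04 + 5620.92 = 6409.64
L = 6317.82 / 6409.64 × 100 = 98.5675
Paasche component (current-period weights):
ΣP(Year 2)Q(Year 2) = 5.53×74 + 2.48×157 + 1384.92×5 = 409.22 + 389.36 + 6924.6 = 7723.18
ΣP(Year 1)Q(Year 2) = 5.88×74 + 2.32×157 + 1405.23×5 = 435.12 + 364.24 + 7026.15 = 7825.51
P = 7723.18 / 7825.51 × 100 = 98.6924
Fisher = √(L × P) = √(98.5675 × 98.6924) = 98.6299

98.63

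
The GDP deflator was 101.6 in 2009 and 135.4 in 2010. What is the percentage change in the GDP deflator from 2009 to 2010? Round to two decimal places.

33.27%

Change = (135.4 − 101.6) / 101.6 × 100
       = 33.8 / 101.6 × 100 = 33.2677%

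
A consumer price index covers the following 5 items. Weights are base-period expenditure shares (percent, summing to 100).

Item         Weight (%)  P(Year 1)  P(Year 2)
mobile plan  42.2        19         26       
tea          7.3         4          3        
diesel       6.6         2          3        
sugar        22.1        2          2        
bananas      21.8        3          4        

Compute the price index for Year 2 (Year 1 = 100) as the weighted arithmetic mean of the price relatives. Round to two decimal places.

124.29

mobile plan: 42.2 × (26/19) = 42.2 × 1.368421 = 57.7474
tea: 7.3 × (3/4) = 7.3 × 0.750000 = 5.4750
diesel: 6.6 × (3/2) = 6.6 × 1.500000 = 9.9000
sugar: 22.1 × (2/2) = 22.1 × 1.000000 = 22.1000
bananas: 21.8 × (4/3) = 21.8 × 1.333333 = 29.0667
Index = Σ wᵢ·(p₁ᵢ/p₀ᵢ) = 57.7474 + 5.4750 + 9.9000 + 22.1000 + 29.0667 = 124.2890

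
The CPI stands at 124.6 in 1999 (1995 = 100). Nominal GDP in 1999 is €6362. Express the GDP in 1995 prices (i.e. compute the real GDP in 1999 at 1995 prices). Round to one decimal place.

Real = Nominal ÷ (Index/100) = 6362 ÷ (124.6/100)
     = 6362 ÷ 1.246 = 5105.9390

5105.9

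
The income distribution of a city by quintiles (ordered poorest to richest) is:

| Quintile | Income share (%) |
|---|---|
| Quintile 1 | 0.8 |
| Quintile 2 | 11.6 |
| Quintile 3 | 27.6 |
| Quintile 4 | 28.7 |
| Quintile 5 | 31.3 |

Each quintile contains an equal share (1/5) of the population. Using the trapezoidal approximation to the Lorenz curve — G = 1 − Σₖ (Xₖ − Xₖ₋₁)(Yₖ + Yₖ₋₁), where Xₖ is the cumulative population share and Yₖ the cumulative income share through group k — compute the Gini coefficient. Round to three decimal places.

Cumulative income shares Yₖ: 0.0080, 0.1240, 0.4000, 0.6870, 1.0000
Σ (Xₖ−Xₖ₋₁)(Yₖ+Yₖ₋₁) = (1/5)(0.0080+0.0000) + (1/5)(0.1240+0.0080) + (1/5)(0.4000+0.1240) + (1/5)(0.6870+0.4000) + (1/5)(1.0000+0.6870)
  = 0.0016 + 0.0264 + 0.1048 + 0.2174 + 0.3374 = 0.6876
G = 1 − 0.6876 = 0.3124

0.312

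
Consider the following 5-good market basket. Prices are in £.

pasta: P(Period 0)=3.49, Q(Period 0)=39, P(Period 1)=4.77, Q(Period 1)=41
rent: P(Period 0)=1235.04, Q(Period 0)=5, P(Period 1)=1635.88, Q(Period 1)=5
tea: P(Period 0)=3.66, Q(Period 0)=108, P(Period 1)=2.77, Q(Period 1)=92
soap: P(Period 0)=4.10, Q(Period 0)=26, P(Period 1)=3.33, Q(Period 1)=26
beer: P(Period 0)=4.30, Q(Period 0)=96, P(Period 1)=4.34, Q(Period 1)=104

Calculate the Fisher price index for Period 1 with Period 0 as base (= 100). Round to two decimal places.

Laspeyres component (base-period weights):
ΣP(Period 1)Q(Period 0) = 4.77×39 + 1635.88×5 + 2.77×108 + 3.33×26 + 4.34×96 = 186.03 + 8179.4 + 299.16 + 86.58 + 416.64 = 9167.81
ΣP(Period 0)Q(Period 0) = 3.49×39 + 1235.04×5 + 3.66×108 + 4.10×26 + 4.30×96 = 136.11 + 6175.2 + 395.28 + 106.6 + 412.8 = 7225.99
L = 9167.81 / 7225.99 × 100 = 126.8727
Paasche component (current-period weights):
ΣP(Period 1)Q(Period 1) = 4.77×41 + 1635.88×5 + 2.77×92 + 3.33×26 + 4.34×104 = 195.57 + 8179.4 + 254.84 + 86.58 + 451.36 = 9167.75
ΣP(Period 0)Q(Period 1) = 3.49×41 + 1235.04×5 + 3.66×92 + 4.10×26 + 4.30×104 = 143.09 + 6175.2 + 336.72 + 106.6 + 447.2 = 7208.81
P = 9167.75 / 7208.81 × 100 = 127.1742
Fisher = √(L × P) = √(126.8727 × 127.1742) = 127.0234

127.02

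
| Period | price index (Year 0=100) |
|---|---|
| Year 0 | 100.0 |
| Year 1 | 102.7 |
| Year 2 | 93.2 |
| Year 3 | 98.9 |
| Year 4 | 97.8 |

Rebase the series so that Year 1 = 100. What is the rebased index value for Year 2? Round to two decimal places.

Rebased(Year 2) = 93.2 / 102.7 × 100 = 90.7498

90.75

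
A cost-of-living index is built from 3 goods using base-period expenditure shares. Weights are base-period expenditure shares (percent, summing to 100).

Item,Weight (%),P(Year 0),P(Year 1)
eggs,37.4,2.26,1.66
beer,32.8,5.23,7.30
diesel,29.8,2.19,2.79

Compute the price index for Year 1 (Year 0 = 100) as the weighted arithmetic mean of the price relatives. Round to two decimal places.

111.22

eggs: 37.4 × (1.66/2.26) = 37.4 × 0.734513 = 27.4708
beer: 32.8 × (7.30/5.23) = 32.8 × 1.395793 = 45.7820
diesel: 29.8 × (2.79/2.19) = 29.8 × 1.273973 = 37.9644
Index = Σ wᵢ·(p₁ᵢ/p₀ᵢ) = 27.4708 + 45.7820 + 37.9644 = 111.2172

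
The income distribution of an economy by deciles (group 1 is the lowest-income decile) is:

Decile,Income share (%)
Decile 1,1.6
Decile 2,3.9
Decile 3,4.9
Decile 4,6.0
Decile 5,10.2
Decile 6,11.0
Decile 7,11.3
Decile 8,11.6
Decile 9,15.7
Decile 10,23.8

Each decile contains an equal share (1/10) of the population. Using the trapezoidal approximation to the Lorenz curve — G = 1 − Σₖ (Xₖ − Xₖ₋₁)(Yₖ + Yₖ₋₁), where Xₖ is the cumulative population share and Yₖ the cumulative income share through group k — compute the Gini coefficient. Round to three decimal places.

Cumulative income shares Yₖ: 0.0160, 0.0550, 0.1040, 0.1640, 0.2660, 0.3760, 0.4890, 0.6050, 0.7620, 1.0000
Σ (Xₖ−Xₖ₋₁)(Yₖ+Yₖ₋₁) = (1/10)(0.0160+0.0000) + (1/10)(0.0550+0.0160) + (1/10)(0.1040+0.0550) + (1/10)(0.1640+0.1040) + (1/10)(0.2660+0.1640) + (1/10)(0.3760+0.2660) + (1/10)(0.4890+0.3760) + (1/10)(0.6050+0.4890) + (1/10)(0.7620+0.6050) + (1/10)(1.0000+0.7620)
  = 0.0016 + 0.0071 + 0.0159 + 0.0268 + 0.0430 + 0.0642 + 0.0865 + 0.1094 + 0.1367 + 0.1762 = 0.6674
G = 1 − 0.6674 = 0.3326

0.333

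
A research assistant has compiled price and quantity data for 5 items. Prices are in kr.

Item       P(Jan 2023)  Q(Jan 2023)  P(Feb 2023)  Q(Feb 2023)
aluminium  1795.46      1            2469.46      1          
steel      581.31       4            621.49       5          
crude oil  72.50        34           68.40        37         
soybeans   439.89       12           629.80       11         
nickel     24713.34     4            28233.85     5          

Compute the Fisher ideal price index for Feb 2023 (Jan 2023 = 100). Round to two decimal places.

115.22

Laspeyres component (base-period weights):
ΣP(Feb 2023)Q(Jan 2023) = 2469.46×1 + 621.49×4 + 68.40×34 + 629.80×12 + 28233.85×4 = 2469.46 + 2485.96 + 2325.6 + 7557.6 + 112935.4 = 127774.02
ΣP(Jan 2023)Q(Jan 2023) = 1795.46×1 + 581.31×4 + 72.50×34 + 439.89×12 + 24713.34×4 = 1795.46 + 2325.24 + 2465 + 5278.68 + 98853.36 = 110717.74
L = 127774.02 / 110717.74 × 100 = 115.4052
Paasche component (current-period weights):
ΣP(Feb 2023)Q(Feb 2023) = 2469.46×1 + 621.49×5 + 68.40×37 + 629.80×11 + 28233.85×5 = 2469.46 + 3107.45 + 2530.8 + 6927.8 + 141169.25 = 156204.76
ΣP(Jan 2023)Q(Feb 2023) = 1795.46×1 + 581.31×5 + 72.50×37 + 439.89×11 + 24713.34×5 = 1795.46 + 2906.55 + 2682.5 + 4838.79 + 123566.7 = 135790
P = 156204.76 / 135790 × 100 = 115.0341
Fisher = √(L × P) = √(115.4052 × 115.0341) = 115.2195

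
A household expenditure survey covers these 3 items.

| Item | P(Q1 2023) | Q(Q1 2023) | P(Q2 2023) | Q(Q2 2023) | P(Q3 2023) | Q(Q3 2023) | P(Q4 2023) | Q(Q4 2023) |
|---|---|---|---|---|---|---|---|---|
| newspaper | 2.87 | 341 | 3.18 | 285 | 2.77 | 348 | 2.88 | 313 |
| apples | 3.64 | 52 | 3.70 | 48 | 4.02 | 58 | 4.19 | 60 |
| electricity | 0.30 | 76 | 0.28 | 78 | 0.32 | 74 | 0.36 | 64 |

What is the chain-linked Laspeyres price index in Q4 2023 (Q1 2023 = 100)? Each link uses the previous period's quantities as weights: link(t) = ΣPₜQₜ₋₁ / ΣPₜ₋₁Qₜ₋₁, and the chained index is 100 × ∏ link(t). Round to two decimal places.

103.47

Link Q1 2023→Q2 2023:
ΣP(Q2 2023)Q(Q1 2023) = 3.18×341 + 3.70×52 + 0.28×76 = 1084.38 + 192.4 + 21.28 = 1298.06
ΣP(Q1 2023)Q(Q1 2023) = 2.87×341 + 3.64×52 + 0.30×76 = 978.67 + 189.28 + 22.8 = 1190.75
link = 1298.06/1190.75 = 1.090120
Link Q2 2023→Q3 2023:
ΣP(Q3 2023)Q(Q2 2023) = 2.77×285 + 4.02×48 + 0.32×78 = 789.45 + 192.96 + 24.96 = 1007.37
ΣP(Q2 2023)Q(Q2 2023) = 3.18×285 + 3.70×48 + 0.28×78 = 906.3 + 177.6 + 21.84 = 1105.74
link = 1007.37/1105.74 = 0.911037
Link Q3 2023→Q4 2023:
ΣP(Q4 2023)Q(Q3 2023) = 2.88×348 + 4.19×58 + 0.36×74 = 1002.24 + 243.02 + 26.64 = 1271.9
ΣP(Q3 2023)Q(Q3 2023) = 2.77×348 + 4.02×58 + 0.32×74 = 963.96 + 233.16 + 23.68 = 1220.8
link = 1271.9/1220.8 = 1.041858
Chained index = 100 × 1.090120 × 0.911037 × 1.041858 = 103.4710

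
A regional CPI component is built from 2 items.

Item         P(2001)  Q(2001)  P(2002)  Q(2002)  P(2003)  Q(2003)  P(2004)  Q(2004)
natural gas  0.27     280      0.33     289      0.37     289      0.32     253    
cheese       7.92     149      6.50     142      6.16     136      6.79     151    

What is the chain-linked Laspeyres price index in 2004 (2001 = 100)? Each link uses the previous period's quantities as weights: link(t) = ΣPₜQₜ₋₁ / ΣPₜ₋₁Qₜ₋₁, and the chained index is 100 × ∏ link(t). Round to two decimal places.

Link 2001→2002:
ΣP(2002)Q(2001) = 0.33×280 + 6.50×149 = 92.4 + 968.5 = 1060.9
ΣP(2001)Q(2001) = 0.27×280 + 7.92×149 = 75.6 + 1180.08 = 1255.68
link = 1060.9/1255.68 = 0.844881
Link 2002→2003:
ΣP(2003)Q(2002) = 0.37×289 + 6.16×142 = 106.93 + 874.72 = 981.65
ΣP(2002)Q(2002) = 0.33×289 + 6.50×142 = 95.37 + 923 = 1018.37
link = 981.65/1018.37 = 0.963942
Link 2003→2004:
ΣP(2004)Q(2003) = 0.32×289 + 6.79×136 = 92.48 + 923.44 = 1015.92
ΣP(2003)Q(2003) = 0.37×289 + 6.16×136 = 106.93 + 837.76 = 944.69
link = 1015.92/944.69 = 1.075400
Chained index = 100 × 0.844881 × 0.963942 × 1.075400 = 87.5824

87.58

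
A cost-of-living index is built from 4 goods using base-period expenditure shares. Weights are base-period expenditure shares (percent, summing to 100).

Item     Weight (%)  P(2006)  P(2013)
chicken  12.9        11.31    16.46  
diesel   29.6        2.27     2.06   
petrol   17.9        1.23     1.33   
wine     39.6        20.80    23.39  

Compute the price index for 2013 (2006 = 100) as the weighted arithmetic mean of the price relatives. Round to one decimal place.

109.5

chicken: 12.9 × (16.46/11.31) = 12.9 × 1.455349 = 18.7740
diesel: 29.6 × (2.06/2.27) = 29.6 × 0.907489 = 26.8617
petrol: 17.9 × (1.33/1.23) = 17.9 × 1.081301 = 19.3553
wine: 39.6 × (23.39/20.80) = 39.6 × 1.124519 = 44.5310
Index = Σ wᵢ·(p₁ᵢ/p₀ᵢ) = 18.7740 + 26.8617 + 19.3553 + 44.5310 = 109.5219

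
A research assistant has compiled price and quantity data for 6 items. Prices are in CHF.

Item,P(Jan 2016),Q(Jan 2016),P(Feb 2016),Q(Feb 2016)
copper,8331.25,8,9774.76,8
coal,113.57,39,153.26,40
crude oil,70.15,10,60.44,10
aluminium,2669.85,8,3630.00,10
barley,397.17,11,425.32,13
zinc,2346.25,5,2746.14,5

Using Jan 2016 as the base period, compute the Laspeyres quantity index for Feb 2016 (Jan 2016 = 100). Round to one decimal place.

Laspeyres quantity index uses base-period prices as weights.
ΣP(Jan 2016)·Q(Feb 2016) = 8331.25×8 + 113.57×40 + 70.15×10 + 2669.85×10 + 397.17×13 + 2346.25×5 = 66650 + 4542.8 + 701.5 + 26698.5 + 5163.21 + 11731.25 = 115487.26
ΣP(Jan 2016)·Q(Jan 2016) = 8331.25×8 + 113.57×39 + 70.15×10 + 2669.85×8 + 397.17×11 + 2346.25×5 = 66650 + 4429.23 + 701.5 + 21358.8 + 4368.87 + 11731.25 = 109239.65
Index = 115487.26 / 109239.65 × 100 = 105.7192

105.7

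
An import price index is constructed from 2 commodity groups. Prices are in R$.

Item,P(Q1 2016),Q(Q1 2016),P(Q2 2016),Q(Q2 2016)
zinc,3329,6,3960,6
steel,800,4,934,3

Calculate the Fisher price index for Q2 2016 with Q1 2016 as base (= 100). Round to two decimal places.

118.68

Laspeyres component (base-period weights):
ΣP(Q2 2016)Q(Q1 2016) = 3960×6 + 934×4 = 23760 + 3736 = 27496
ΣP(Q1 2016)Q(Q1 2016) = 3329×6 + 800×4 = 19974 + 3200 = 23174
L = 27496 / 23174 × 100 = 118.6502
Paasche component (current-period weights):
ΣP(Q2 2016)Q(Q2 2016) = 3960×6 + 934×3 = 23760 + 2802 = 26562
ΣP(Q1 2016)Q(Q2 2016) = 3329×6 + 800×3 = 19974 + 2400 = 22374
P = 26562 / 22374 × 100 = 118.7182
Fisher = √(L × P) = √(118.6502 × 118.7182) = 118.6842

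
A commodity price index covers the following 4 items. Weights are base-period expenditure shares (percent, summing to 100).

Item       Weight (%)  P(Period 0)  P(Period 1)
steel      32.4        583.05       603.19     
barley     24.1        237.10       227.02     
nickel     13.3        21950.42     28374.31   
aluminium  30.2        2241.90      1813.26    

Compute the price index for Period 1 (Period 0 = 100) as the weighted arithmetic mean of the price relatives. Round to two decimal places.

98.21

steel: 32.4 × (603.19/583.05) = 32.4 × 1.034542 = 33.5192
barley: 24.1 × (227.02/237.10) = 24.1 × 0.957486 = 23.0754
nickel: 13.3 × (28374.31/21950.42) = 13.3 × 1.292655 = 17.1923
aluminium: 30.2 × (1813.26/2241.90) = 30.2 × 0.808805 = 24.4259
Index = Σ wᵢ·(p₁ᵢ/p₀ᵢ) = 33.5192 + 23.0754 + 17.1923 + 24.4259 = 98.2128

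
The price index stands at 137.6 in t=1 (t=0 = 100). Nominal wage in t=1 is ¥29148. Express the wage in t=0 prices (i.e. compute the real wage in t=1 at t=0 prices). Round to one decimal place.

Real = Nominal ÷ (Index/100) = 29148 ÷ (137.6/100)
     = 29148 ÷ 1.376 = 21183.1395

21183.1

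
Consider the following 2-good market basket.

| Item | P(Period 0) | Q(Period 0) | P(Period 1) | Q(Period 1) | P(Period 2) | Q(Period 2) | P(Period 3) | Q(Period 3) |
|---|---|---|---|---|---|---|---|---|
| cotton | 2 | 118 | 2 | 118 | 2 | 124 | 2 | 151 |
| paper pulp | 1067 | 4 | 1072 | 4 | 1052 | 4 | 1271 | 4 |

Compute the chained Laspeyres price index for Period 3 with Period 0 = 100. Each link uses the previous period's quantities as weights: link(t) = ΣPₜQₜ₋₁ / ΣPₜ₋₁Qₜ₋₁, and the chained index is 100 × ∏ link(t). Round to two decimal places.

Link Period 0→Period 1:
ΣP(Period 1)Q(Period 0) = 2×118 + 1072×4 = 236 + 4288 = 4524
ΣP(Period 0)Q(Period 0) = 2×118 + 1067×4 = 236 + 4268 = 4504
link = 4524/4504 = 1.004440
Link Period 1→Period 2:
ΣP(Period 2)Q(Period 1) = 2×118 + 1052×4 = 236 + 4208 = 4444
ΣP(Period 1)Q(Period 1) = 2×118 + 1072×4 = 236 + 4288 = 4524
link = 4444/4524 = 0.982317
Link Period 2→Period 3:
ΣP(Period 3)Q(Period 2) = 2×124 + 1271×4 = 248 + 5084 = 5332
ΣP(Period 2)Q(Period 2) = 2×124 + 1052×4 = 248 + 4208 = 4456
link = 5332/4456 = 1.196589
Chained index = 100 × 1.004440 × 0.982317 × 1.196589 = 118.0649

118.06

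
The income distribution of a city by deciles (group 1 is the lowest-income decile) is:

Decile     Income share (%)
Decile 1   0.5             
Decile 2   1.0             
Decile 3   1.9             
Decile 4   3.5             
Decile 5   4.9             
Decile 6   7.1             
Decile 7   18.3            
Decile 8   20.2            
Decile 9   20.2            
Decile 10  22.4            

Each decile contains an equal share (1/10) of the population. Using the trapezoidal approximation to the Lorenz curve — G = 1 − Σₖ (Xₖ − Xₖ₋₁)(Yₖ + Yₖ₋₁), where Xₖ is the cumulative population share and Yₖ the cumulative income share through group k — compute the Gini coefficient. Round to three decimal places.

0.470

Cumulative income shares Yₖ: 0.0050, 0.0150, 0.0340, 0.0690, 0.1180, 0.1890, 0.3720, 0.5740, 0.7760, 1.0000
Σ (Xₖ−Xₖ₋₁)(Yₖ+Yₖ₋₁) = (1/10)(0.0050+0.0000) + (1/10)(0.0150+0.0050) + (1/10)(0.0340+0.0150) + (1/10)(0.0690+0.0340) + (1/10)(0.1180+0.0690) + (1/10)(0.1890+0.1180) + (1/10)(0.3720+0.1890) + (1/10)(0.5740+0.3720) + (1/10)(0.7760+0.5740) + (1/10)(1.0000+0.7760)
  = 0.0005 + 0.0020 + 0.0049 + 0.0103 + 0.0187 + 0.0307 + 0.0561 + 0.0946 + 0.1350 + 0.1776 = 0.5304
G = 1 − 0.5304 = 0.4696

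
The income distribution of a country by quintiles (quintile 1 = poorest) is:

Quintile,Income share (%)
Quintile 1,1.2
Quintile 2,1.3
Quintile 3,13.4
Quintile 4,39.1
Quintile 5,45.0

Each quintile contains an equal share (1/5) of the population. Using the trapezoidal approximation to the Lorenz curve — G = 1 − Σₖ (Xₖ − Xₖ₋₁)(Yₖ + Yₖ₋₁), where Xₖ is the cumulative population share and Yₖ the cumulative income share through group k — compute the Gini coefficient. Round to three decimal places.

0.502

Cumulative income shares Yₖ: 0.0120, 0.0250, 0.1590, 0.5500, 1.0000
Σ (Xₖ−Xₖ₋₁)(Yₖ+Yₖ₋₁) = (1/5)(0.0120+0.0000) + (1/5)(0.0250+0.0120) + (1/5)(0.1590+0.0250) + (1/5)(0.5500+0.1590) + (1/5)(1.0000+0.5500)
  = 0.0024 + 0.0074 + 0.0368 + 0.1418 + 0.3100 = 0.4984
G = 1 − 0.4984 = 0.5016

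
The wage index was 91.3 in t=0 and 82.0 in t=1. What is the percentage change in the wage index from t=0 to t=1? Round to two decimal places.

-10.19%

Change = (82.0 − 91.3) / 91.3 × 100
       = -9.3 / 91.3 × 100 = -10.1862%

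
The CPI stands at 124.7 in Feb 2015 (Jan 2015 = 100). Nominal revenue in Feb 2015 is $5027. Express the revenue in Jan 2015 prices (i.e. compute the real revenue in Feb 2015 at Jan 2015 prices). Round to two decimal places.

Real = Nominal ÷ (Index/100) = 5027 ÷ (124.7/100)
     = 5027 ÷ 1.247 = 4031.2751

4031.28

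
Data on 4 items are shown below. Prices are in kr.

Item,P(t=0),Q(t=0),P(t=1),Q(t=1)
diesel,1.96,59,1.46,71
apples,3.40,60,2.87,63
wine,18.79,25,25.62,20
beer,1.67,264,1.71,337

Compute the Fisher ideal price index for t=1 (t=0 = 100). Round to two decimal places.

Laspeyres component (base-period weights):
ΣP(t=1)Q(t=0) = 1.46×59 + 2.87×60 + 25.62×25 + 1.71×264 = 86.14 + 172.2 + 640.5 + 451.44 = 1350.28
ΣP(t=0)Q(t=0) = 1.96×59 + 3.40×60 + 18.79×25 + 1.67×264 = 115.64 + 204 + 469.75 + 440.88 = 1230.27
L = 1350.28 / 1230.27 × 100 = 109.7548
Paasche component (current-period weights):
ΣP(t=1)Q(t=1) = 1.46×71 + 2.87×63 + 25.62×20 + 1.71×337 = 103.66 + 180.81 + 512.4 + 576.27 = 1373.14
ΣP(t=0)Q(t=1) = 1.96×71 + 3.40×63 + 18.79×20 + 1.67×337 = 139.16 + 214.2 + 375.8 + 562.79 = 1291.95
P = 1373.14 / 1291.95 × 100 = 106.2843
Fisher = √(L × P) = √(109.7548 × 106.2843) = 108.0056

108.01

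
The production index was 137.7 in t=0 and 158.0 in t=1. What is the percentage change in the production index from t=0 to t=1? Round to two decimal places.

14.74%

Change = (158.0 − 137.7) / 137.7 × 100
       = 20.3 / 137.7 × 100 = 14.7422%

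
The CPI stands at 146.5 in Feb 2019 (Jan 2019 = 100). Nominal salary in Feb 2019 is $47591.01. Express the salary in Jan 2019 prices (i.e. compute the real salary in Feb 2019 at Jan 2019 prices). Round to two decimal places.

32485.33

Real = Nominal ÷ (Index/100) = 47591.01 ÷ (146.5/100)
     = 47591.01 ÷ 1.465 = 32485.3311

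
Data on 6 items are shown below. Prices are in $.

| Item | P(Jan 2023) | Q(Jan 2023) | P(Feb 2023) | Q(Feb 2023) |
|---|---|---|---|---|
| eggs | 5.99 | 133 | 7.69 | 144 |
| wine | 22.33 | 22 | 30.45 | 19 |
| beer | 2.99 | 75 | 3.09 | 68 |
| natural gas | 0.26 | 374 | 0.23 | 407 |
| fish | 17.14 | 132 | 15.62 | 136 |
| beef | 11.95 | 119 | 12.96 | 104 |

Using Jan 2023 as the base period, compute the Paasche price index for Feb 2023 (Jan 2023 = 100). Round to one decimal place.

105.6

Paasche price index uses current-period quantities as weights.
ΣP(Feb 2023)·Q(Feb 2023) = 7.69×144 + 30.45×19 + 3.09×68 + 0.23×407 + 15.62×136 + 12.96×104 = 1107.36 + 578.55 + 210.12 + 93.61 + 2124.32 + 1347.84 = 5461.8
ΣP(Jan 2023)·Q(Feb 2023) = 5.99×144 + 22.33×19 + 2.99×68 + 0.26×407 + 17.14×136 + 11.95×104 = 862.56 + 424.27 + 203.32 + 105.82 + 2331.04 + 1242.8 = 5169.81
Index = 5461.8 / 5169.81 × 100 = 105.6480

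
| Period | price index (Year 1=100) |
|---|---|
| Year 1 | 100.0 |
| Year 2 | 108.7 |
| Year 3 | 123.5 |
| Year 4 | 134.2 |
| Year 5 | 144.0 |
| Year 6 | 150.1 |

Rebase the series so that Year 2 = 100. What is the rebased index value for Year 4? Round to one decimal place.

123.5

Rebased(Year 4) = 134.2 / 108.7 × 100 = 123.4591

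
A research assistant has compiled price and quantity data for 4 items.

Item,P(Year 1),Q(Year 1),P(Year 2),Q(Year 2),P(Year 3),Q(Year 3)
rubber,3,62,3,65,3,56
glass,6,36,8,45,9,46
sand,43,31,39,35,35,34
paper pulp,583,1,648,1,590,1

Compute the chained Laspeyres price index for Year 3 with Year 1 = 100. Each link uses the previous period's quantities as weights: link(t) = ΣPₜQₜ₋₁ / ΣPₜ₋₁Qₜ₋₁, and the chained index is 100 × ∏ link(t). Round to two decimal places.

94.57

Link Year 1→Year 2:
ΣP(Year 2)Q(Year 1) = 3×62 + 8×36 + 39×31 + 648×1 = 186 + 288 + 1209 + 648 = 2331
ΣP(Year 1)Q(Year 1) = 3×62 + 6×36 + 43×31 + 583×1 = 186 + 216 + 1333 + 583 = 2318
link = 2331/2318 = 1.005608
Link Year 2→Year 3:
ΣP(Year 3)Q(Year 2) = 3×65 + 9×45 + 35×35 + 590×1 = 195 + 405 + 1225 + 590 = 2415
ΣP(Year 2)Q(Year 2) = 3×65 + 8×45 + 39×35 + 648×1 = 195 + 360 + 1365 + 648 = 2568
link = 2415/2568 = 0.940421
Chained index = 100 × 1.005608 × 0.940421 = 94.5695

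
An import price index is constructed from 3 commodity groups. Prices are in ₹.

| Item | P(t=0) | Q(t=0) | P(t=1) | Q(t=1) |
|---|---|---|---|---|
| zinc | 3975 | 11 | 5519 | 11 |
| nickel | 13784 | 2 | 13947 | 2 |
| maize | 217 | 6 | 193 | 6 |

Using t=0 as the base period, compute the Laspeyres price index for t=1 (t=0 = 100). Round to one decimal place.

Laspeyres price index uses base-period quantities as weights.
ΣP(t=1)·Q(t=0) = 5519×11 + 13947×2 + 193×6 = 60709 + 27894 + 1158 = 89761
ΣP(t=0)·Q(t=0) = 3975×11 + 13784×2 + 217×6 = 43725 + 27568 + 1302 = 72595
Index = 89761 / 72595 × 100 = 123.6463

123.6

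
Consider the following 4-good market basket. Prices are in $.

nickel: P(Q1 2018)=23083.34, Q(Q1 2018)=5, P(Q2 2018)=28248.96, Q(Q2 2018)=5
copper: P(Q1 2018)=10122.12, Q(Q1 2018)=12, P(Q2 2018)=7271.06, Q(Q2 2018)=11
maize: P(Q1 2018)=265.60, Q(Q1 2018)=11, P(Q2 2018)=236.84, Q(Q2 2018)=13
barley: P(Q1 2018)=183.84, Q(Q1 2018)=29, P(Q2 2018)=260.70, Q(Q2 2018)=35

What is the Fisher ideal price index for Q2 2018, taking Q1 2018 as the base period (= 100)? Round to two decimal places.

Laspeyres component (base-period weights):
ΣP(Q2 2018)Q(Q1 2018) = 28248.96×5 + 7271.06×12 + 236.84×11 + 260.70×29 = 141244.8 + 87252.72 + 2605.24 + 7560.3 = 238663.06
ΣP(Q1 2018)Q(Q1 2018) = 23083.34×5 + 10122.12×12 + 265.60×11 + 183.84×29 = 115416.7 + 121465.44 + 2921.6 + 5331.36 = 245135.1
L = 238663.06 / 245135.1 × 100 = 97.3598
Paasche component (current-period weights):
ΣP(Q2 2018)Q(Q2 2018) = 28248.96×5 + 7271.06×11 + 236.84×13 + 260.70×35 = 141244.8 + 79981.66 + 3078.92 + 9124.5 = 233429.88
ΣP(Q1 2018)Q(Q2 2018) = 23083.34×5 + 10122.12×11 + 265.60×13 + 183.84×35 = 115416.7 + 111343.32 + 3452.8 + 6434.4 = 236647.22
P = 233429.88 / 236647.22 × 100 = 98.6404
Fisher = √(L × P) = √(97.3598 × 98.6404) = 97.9980

98.00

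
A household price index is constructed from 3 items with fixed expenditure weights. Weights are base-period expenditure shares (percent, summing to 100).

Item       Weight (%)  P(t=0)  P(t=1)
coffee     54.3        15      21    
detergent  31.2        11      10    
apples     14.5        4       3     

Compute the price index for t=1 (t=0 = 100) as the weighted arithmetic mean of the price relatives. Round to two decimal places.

115.26

coffee: 54.3 × (21/15) = 54.3 × 1.400000 = 76.0200
detergent: 31.2 × (10/11) = 31.2 × 0.909091 = 28.3636
apples: 14.5 × (3/4) = 14.5 × 0.750000 = 10.8750
Index = Σ wᵢ·(p₁ᵢ/p₀ᵢ) = 76.0200 + 28.3636 + 10.8750 = 115.2586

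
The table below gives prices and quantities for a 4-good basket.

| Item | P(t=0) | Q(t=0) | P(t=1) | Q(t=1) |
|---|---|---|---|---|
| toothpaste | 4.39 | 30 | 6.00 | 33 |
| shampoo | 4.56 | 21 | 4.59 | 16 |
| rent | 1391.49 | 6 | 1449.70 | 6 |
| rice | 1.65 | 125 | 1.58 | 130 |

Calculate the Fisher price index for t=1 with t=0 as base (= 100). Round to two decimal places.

Laspeyres component (base-period weights):
ΣP(t=1)Q(t=0) = 6.00×30 + 4.59×21 + 1449.70×6 + 1.58×125 = 180 + 96.39 + 8698.2 + 197.5 = 9172.09
ΣP(t=0)Q(t=0) = 4.39×30 + 4.56×21 + 1391.49×6 + 1.65×125 = 131.7 + 95.76 + 8348.94 + 206.25 = 8782.65
L = 9172.09 / 8782.65 × 100 = 104.4342
Paasche component (current-period weights):
ΣP(t=1)Q(t=1) = 6.00×33 + 4.59×16 + 1449.70×6 + 1.58×130 = 198 + 73.44 + 8698.2 + 205.4 = 9175.04
ΣP(t=0)Q(t=1) = 4.39×33 + 4.56×16 + 1391.49×6 + 1.65×130 = 144.87 + 72.96 + 8348.94 + 214.5 = 8781.27
P = 9175.04 / 8781.27 × 100 = 104.4842
Fisher = √(L × P) = √(104.4342 × 104.4842) = 104.4592

104.46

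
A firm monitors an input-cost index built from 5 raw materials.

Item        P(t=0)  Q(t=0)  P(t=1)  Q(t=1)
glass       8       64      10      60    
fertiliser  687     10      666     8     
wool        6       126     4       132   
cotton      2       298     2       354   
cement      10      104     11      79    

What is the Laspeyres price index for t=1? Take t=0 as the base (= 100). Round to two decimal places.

Laspeyres price index uses base-period quantities as weights.
ΣP(t=1)·Q(t=0) = 10×64 + 666×10 + 4×126 + 2×298 + 11×104 = 640 + 6660 + 504 + 596 + 1144 = 9544
ΣP(t=0)·Q(t=0) = 8×64 + 687×10 + 6×126 + 2×298 + 10×104 = 512 + 6870 + 756 + 596 + 1040 = 9774
Index = 9544 / 9774 × 100 = 97.6468

97.65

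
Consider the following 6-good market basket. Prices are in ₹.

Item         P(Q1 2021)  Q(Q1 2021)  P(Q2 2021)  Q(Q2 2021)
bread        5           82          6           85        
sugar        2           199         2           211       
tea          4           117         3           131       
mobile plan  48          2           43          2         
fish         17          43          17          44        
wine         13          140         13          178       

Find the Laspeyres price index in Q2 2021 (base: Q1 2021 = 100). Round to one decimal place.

98.9

Laspeyres price index uses base-period quantities as weights.
ΣP(Q2 2021)·Q(Q1 2021) = 6×82 + 2×199 + 3×117 + 43×2 + 17×43 + 13×140 = 492 + 398 + 351 + 86 + 731 + 1820 = 3878
ΣP(Q1 2021)·Q(Q1 2021) = 5×82 + 2×199 + 4×117 + 48×2 + 17×43 + 13×140 = 410 + 398 + 468 + 96 + 731 + 1820 = 3923
Index = 3878 / 3923 × 100 = 98.8529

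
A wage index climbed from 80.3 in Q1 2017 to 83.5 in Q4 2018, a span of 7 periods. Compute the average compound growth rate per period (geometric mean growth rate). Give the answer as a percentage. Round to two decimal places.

Growth factor = (83.5/80.3)^(1/7) = (1.039851)^(1/7) = 1.005598
Growth rate = 1.005598 − 1 = 0.005598 = 0.5598%

0.56%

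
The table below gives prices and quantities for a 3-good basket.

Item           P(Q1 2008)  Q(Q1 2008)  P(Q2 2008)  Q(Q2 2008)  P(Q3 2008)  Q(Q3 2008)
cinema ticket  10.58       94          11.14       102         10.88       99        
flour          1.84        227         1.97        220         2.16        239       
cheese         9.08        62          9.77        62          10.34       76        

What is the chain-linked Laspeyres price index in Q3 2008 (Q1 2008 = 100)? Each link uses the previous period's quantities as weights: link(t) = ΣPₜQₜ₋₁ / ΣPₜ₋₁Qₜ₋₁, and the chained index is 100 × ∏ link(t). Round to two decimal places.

Link Q1 2008→Q2 2008:
ΣP(Q2 2008)Q(Q1 2008) = 11.14×94 + 1.97×227 + 9.77×62 = 1047.16 + 447.19 + 605.74 = 2100.09
ΣP(Q1 2008)Q(Q1 2008) = 10.58×94 + 1.84×227 + 9.08×62 = 994.52 + 417.68 + 562.96 = 1975.16
link = 2100.09/1975.16 = 1.063251
Link Q2 2008→Q3 2008:
ΣP(Q3 2008)Q(Q2 2008) = 10.88×102 + 2.16×220 + 10.34×62 = 1109.76 + 475.2 + 641.08 = 2226.04
ΣP(Q2 2008)Q(Q2 2008) = 11.14×102 + 1.97×220 + 9.77×62 = 1136.28 + 433.4 + 605.74 = 2175.42
link = 2226.04/2175.42 = 1.023269
Chained index = 100 × 1.063251 × 1.023269 = 108.7991

108.80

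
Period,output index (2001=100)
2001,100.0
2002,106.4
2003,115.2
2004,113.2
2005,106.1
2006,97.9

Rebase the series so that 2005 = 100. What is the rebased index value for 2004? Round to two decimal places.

Rebased(2004) = 113.2 / 106.1 × 100 = 106.6918

106.69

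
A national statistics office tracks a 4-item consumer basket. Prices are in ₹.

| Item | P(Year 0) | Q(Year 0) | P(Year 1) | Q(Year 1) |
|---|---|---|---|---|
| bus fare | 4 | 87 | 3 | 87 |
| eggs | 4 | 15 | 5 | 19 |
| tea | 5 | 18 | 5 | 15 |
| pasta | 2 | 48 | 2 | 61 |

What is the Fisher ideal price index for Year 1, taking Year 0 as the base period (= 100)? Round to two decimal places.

Laspeyres component (base-period weights):
ΣP(Year 1)Q(Year 0) = 3×87 + 5×15 + 5×18 + 2×48 = 261 + 75 + 90 + 96 = 522
ΣP(Year 0)Q(Year 0) = 4×87 + 4×15 + 5×18 + 2×48 = 348 + 60 + 90 + 96 = 594
L = 522 / 594 × 100 = 87.8788
Paasche component (current-period weights):
ΣP(Year 1)Q(Year 1) = 3×87 + 5×19 + 5×15 + 2×61 = 261 + 95 + 75 + 122 = 553
ΣP(Year 0)Q(Year 1) = 4×87 + 4×19 + 5×15 + 2×61 = 348 + 76 + 75 + 122 = 621
P = 553 / 621 × 100 = 89.0499
Fisher = √(L × P) = √(87.8788 × 89.0499) = 88.4624

88.46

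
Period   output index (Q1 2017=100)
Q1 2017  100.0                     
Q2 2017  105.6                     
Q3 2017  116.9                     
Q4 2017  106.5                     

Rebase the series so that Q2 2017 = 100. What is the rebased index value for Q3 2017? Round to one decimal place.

110.7

Rebased(Q3 2017) = 116.9 / 105.6 × 100 = 110.7008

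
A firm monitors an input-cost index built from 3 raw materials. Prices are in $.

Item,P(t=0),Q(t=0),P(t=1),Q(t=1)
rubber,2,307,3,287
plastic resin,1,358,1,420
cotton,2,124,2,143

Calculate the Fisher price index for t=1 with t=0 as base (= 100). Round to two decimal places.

123.79

Laspeyres component (base-period weights):
ΣP(t=1)Q(t=0) = 3×307 + 1×358 + 2×124 = 921 + 358 + 248 = 1527
ΣP(t=0)Q(t=0) = 2×307 + 1×358 + 2×124 = 614 + 358 + 248 = 1220
L = 1527 / 1220 × 100 = 125.1639
Paasche component (current-period weights):
ΣP(t=1)Q(t=1) = 3×287 + 1×420 + 2×143 = 861 + 420 + 286 = 1567
ΣP(t=0)Q(t=1) = 2×287 + 1×420 + 2×143 = 574 + 420 + 286 = 1280
P = 1567 / 1280 × 100 = 122.4219
Fisher = √(L × P) = √(125.1639 × 122.4219) = 123.7853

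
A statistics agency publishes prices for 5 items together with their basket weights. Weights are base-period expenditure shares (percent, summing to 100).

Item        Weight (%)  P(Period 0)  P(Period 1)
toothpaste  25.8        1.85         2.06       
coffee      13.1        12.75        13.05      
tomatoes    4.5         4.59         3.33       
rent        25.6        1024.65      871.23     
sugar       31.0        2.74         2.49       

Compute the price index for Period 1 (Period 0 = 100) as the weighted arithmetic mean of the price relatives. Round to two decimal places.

95.34

toothpaste: 25.8 × (2.06/1.85) = 25.8 × 1.113514 = 28.7286
coffee: 13.1 × (13.05/12.75) = 13.1 × 1.023529 = 13.4082
tomatoes: 4.5 × (3.33/4.59) = 4.5 × 0.725490 = 3.2647
rent: 25.6 × (871.23/1024.65) = 25.6 × 0.850271 = 21.7669
sugar: 31.0 × (2.49/2.74) = 31.0 × 0.908759 = 28.1715
Index = Σ wᵢ·(p₁ᵢ/p₀ᵢ) = 28.7286 + 13.4082 + 3.2647 + 21.7669 + 28.1715 = 95.3401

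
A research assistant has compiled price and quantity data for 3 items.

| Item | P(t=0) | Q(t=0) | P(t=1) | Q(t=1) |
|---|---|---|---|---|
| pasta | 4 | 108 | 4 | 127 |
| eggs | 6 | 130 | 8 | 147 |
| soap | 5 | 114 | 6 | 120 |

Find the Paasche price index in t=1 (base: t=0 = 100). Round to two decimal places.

120.80

Paasche price index uses current-period quantities as weights.
ΣP(t=1)·Q(t=1) = 4×127 + 8×147 + 6×120 = 508 + 1176 + 720 = 2404
ΣP(t=0)·Q(t=1) = 4×127 + 6×147 + 5×120 = 508 + 882 + 600 = 1990
Index = 2404 / 1990 × 100 = 120.8040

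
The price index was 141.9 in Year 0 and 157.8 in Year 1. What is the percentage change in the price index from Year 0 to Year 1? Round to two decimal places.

Change = (157.8 − 141.9) / 141.9 × 100
       = 15.9 / 141.9 × 100 = 11.2051%

11.21%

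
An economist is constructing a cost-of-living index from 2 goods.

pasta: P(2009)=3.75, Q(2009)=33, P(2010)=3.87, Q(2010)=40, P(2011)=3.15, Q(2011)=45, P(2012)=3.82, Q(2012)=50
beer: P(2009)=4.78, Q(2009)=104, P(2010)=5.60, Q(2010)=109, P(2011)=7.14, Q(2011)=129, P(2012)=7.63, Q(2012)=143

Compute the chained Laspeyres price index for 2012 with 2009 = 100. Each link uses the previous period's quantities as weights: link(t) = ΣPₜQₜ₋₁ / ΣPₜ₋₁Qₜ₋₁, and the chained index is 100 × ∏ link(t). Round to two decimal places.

Link 2009→2010:
ΣP(2010)Q(2009) = 3.87×33 + 5.60×104 = 127.71 + 582.4 = 710.11
ΣP(2009)Q(2009) = 3.75×33 + 4.78×104 = 123.75 + 497.12 = 620.87
link = 710.11/620.87 = 1.143734
Link 2010→2011:
ΣP(2011)Q(2010) = 3.15×40 + 7.14×109 = 126 + 778.26 = 904.26
ΣP(2010)Q(2010) = 3.87×40 + 5.60×109 = 154.8 + 610.4 = 765.2
link = 904.26/765.2 = 1.181730
Link 2011→2012:
ΣP(2012)Q(2011) = 3.82×45 + 7.63×129 = 171.9 + 984.27 = 1156.17
ΣP(2011)Q(2011) = 3.15×45 + 7.14×129 = 141.75 + 921.06 = 1062.81
link = 1156.17/1062.81 = 1.087843
Chained index = 100 × 1.143734 × 1.181730 × 1.087843 = 147.0312

147.03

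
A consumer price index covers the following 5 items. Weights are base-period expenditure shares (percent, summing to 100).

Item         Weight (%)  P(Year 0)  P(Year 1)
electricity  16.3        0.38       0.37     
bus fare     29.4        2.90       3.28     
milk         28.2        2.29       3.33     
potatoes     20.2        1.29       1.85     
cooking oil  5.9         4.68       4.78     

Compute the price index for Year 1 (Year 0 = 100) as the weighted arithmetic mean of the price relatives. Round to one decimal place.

electricity: 16.3 × (0.37/0.38) = 16.3 × 0.973684 = 15.8711
bus fare: 29.4 × (3.28/2.90) = 29.4 × 1.131034 = 33.2524
milk: 28.2 × (3.33/2.29) = 28.2 × 1.454148 = 41.0070
potatoes: 20.2 × (1.85/1.29) = 20.2 × 1.434109 = 28.9690
cooking oil: 5.9 × (4.78/4.68) = 5.9 × 1.021368 = 6.0261
Index = Σ wᵢ·(p₁ᵢ/p₀ᵢ) = 15.8711 + 33.2524 + 41.0070 + 28.9690 + 6.0261 = 125.1255

125.1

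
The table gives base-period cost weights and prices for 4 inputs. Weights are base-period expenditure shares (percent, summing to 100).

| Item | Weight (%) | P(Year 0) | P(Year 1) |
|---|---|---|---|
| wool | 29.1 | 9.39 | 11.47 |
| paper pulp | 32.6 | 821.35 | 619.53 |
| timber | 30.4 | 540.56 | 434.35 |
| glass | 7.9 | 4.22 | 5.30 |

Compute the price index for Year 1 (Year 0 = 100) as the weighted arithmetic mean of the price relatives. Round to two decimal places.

wool: 29.1 × (11.47/9.39) = 29.1 × 1.221512 = 35.5460
paper pulp: 32.6 × (619.53/821.35) = 32.6 × 0.754283 = 24.5896
timber: 30.4 × (434.35/540.56) = 30.4 × 0.803519 = 24.4270
glass: 7.9 × (5.30/4.22) = 7.9 × 1.255924 = 9.9218
Index = Σ wᵢ·(p₁ᵢ/p₀ᵢ) = 35.5460 + 24.5896 + 24.4270 + 9.9218 = 94.4844

94.48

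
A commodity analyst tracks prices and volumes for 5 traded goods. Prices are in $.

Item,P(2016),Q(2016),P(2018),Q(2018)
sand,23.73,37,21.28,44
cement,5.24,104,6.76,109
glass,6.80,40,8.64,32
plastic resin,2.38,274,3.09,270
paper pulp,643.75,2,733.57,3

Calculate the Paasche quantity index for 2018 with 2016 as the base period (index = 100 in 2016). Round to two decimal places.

120.12

Paasche quantity index uses current-period prices as weights.
ΣP(2018)·Q(2018) = 21.28×44 + 6.76×109 + 8.64×32 + 3.09×270 + 733.57×3 = 936.32 + 736.84 + 276.48 + 834.3 + 2200.71 = 4984.65
ΣP(2018)·Q(2016) = 21.28×37 + 6.76×104 + 8.64×40 + 3.09×274 + 733.57×2 = 787.36 + 703.04 + 345.6 + 846.66 + 1467.14 = 4149.8
Index = 4984.65 / 4149.8 × 100 = 120.1178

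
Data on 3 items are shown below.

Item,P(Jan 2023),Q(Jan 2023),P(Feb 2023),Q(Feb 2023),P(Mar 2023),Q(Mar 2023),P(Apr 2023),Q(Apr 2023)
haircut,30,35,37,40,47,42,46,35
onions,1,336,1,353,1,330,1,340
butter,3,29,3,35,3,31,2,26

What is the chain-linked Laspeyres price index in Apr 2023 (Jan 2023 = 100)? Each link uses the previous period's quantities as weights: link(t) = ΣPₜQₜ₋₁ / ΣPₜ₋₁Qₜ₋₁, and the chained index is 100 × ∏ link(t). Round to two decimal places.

Link Jan 2023→Feb 2023:
ΣP(Feb 2023)Q(Jan 2023) = 37×35 + 1×336 + 3×29 = 1295 + 336 + 87 = 1718
ΣP(Jan 2023)Q(Jan 2023) = 30×35 + 1×336 + 3×29 = 1050 + 336 + 87 = 1473
link = 1718/1473 = 1.166327
Link Feb 2023→Mar 2023:
ΣP(Mar 2023)Q(Feb 2023) = 47×40 + 1×353 + 3×35 = 1880 + 353 + 105 = 2338
ΣP(Feb 2023)Q(Feb 2023) = 37×40 + 1×353 + 3×35 = 1480 + 353 + 105 = 1938
link = 2338/1938 = 1.206398
Link Mar 2023→Apr 2023:
ΣP(Apr 2023)Q(Mar 2023) = 46×42 + 1×330 + 2×31 = 1932 + 330 + 62 = 2324
ΣP(Mar 2023)Q(Mar 2023) = 47×42 + 1×330 + 3×31 = 1974 + 330 + 93 = 2397
link = 2324/2397 = 0.969545
Chained index = 100 × 1.166327 × 1.206398 × 0.969545 = 136.4204

136.42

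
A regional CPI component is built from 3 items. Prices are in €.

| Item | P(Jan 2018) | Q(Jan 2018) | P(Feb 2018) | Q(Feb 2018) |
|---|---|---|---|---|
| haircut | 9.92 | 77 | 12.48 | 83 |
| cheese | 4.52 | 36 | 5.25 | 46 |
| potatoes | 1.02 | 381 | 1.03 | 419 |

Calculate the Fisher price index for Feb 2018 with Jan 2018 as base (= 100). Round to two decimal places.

117.22

Laspeyres component (base-period weights):
ΣP(Feb 2018)Q(Jan 2018) = 12.48×77 + 5.25×36 + 1.03×381 = 960.96 + 189 + 392.43 = 1542.39
ΣP(Jan 2018)Q(Jan 2018) = 9.92×77 + 4.52×36 + 1.02×381 = 763.84 + 162.72 + 388.62 = 1315.18
L = 1542.39 / 1315.18 × 100 = 117.2760
Paasche component (current-period weights):
ΣP(Feb 2018)Q(Feb 2018) = 12.48×83 + 5.25×46 + 1.03×419 = 1035.84 + 241.5 + 431.57 = 1708.91
ΣP(Jan 2018)Q(Feb 2018) = 9.92×83 + 4.52×46 + 1.02×419 = 823.36 + 207.92 + 427.38 = 1458.66
P = 1708.91 / 1458.66 × 100 = 117.1562
Fisher = √(L × P) = √(117.2760 × 117.1562) = 117.2160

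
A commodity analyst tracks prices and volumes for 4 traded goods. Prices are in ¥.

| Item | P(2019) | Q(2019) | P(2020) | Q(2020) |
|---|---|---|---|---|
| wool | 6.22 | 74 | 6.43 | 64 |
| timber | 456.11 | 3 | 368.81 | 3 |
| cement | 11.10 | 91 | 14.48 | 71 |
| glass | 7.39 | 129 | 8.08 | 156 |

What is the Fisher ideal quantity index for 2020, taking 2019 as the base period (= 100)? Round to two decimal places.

97.16

Laspeyres component (base-period weights):
ΣP(2019)Q(2020) = 6.22×64 + 456.11×3 + 11.10×71 + 7.39×156 = 398.08 + 1368.33 + 788.1 + 1152.84 = 3707.35
ΣP(2019)Q(2019) = 6.22×74 + 456.11×3 + 11.10×91 + 7.39×129 = 460.28 + 1368.33 + 1010.1 + 953.31 = 3792.02
L = 3707.35 / 3792.02 × 100 = 97.7672
Paasche component (current-period weights):
ΣP(2020)Q(2020) = 6.43×64 + 368.81×3 + 14.48×71 + 8.08×156 = 411.52 + 1106.43 + 1028.08 + 1260.48 = 3806.51
ΣP(2020)Q(2019) = 6.43×74 + 368.81×3 + 14.48×91 + 8.08×129 = 475.82 + 1106.43 + 1317.68 + 1042.32 = 3942.25
P = 3806.51 / 3942.25 × 100 = 96.5568
Fisher = √(L × P) = √(97.7672 × 96.5568) = 97.1601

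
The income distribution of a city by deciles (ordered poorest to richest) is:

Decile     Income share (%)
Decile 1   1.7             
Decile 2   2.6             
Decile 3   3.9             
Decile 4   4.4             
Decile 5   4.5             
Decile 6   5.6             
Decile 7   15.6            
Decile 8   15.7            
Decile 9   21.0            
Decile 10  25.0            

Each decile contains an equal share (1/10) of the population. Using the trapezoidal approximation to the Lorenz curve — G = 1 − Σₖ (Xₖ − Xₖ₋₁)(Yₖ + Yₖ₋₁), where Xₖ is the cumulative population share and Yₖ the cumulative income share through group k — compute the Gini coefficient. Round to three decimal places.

Cumulative income shares Yₖ: 0.0170, 0.0430, 0.0820, 0.1260, 0.1710, 0.2270, 0.3830, 0.5400, 0.7500, 1.0000
Σ (Xₖ−Xₖ₋₁)(Yₖ+Yₖ₋₁) = (1/10)(0.0170+0.0000) + (1/10)(0.0430+0.0170) + (1/10)(0.0820+0.0430) + (1/10)(0.1260+0.0820) + (1/10)(0.1710+0.1260) + (1/10)(0.2270+0.1710) + (1/10)(0.3830+0.2270) + (1/10)(0.5400+0.3830) + (1/10)(0.7500+0.5400) + (1/10)(1.0000+0.7500)
  = 0.0017 + 0.0060 + 0.0125 + 0.0208 + 0.0297 + 0.0398 + 0.0610 + 0.0923 + 0.1290 + 0.1750 = 0.5678
G = 1 − 0.5678 = 0.4322

0.432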